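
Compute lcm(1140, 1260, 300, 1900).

119700

1140 = 2^2 × 3 × 5 × 19
1260 = 2^2 × 3^2 × 5 × 7
300 = 2^2 × 3 × 5^2
1900 = 2^2 × 5^2 × 19
LCM(1140, 1260, 300, 1900) = 2^2 × 3^2 × 5^2 × 7 × 19 = 119700.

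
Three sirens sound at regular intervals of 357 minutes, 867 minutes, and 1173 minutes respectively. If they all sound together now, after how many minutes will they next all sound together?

139587 minutes

The first simultaneous occurrence is after LCM of the individual periods.
357 = 3 × 7 × 17
867 = 3 × 17^2
1173 = 3 × 17 × 23
LCM(357, 867, 1173) = 3 × 7 × 17^2 × 23 = 139587.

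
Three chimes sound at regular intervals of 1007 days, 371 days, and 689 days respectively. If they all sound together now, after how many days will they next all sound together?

The first simultaneous occurrence is after LCM of the individual periods.
1007 = 19 × 53
371 = 7 × 53
689 = 13 × 53
LCM(1007, 371, 689) = 7 × 13 × 19 × 53 = 91637.

91637 days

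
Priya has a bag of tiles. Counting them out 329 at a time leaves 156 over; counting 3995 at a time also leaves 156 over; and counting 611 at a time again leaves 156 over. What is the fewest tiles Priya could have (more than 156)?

363701

N − 156 must be a common multiple of 329, 3995, and 611.
329 = 7 × 47
3995 = 5 × 17 × 47
611 = 13 × 47
LCM(329, 3995, 611) = 5 × 7 × 13 × 17 × 47 = 363545.
Smallest N > 156 is LCM + 156 = 363545 + 156 = 363701.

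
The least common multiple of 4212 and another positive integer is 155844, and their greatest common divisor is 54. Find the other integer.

1998

gcd × lcm = product of the two integers, so the other integer is (54 × 155844) / 4212 = 1998.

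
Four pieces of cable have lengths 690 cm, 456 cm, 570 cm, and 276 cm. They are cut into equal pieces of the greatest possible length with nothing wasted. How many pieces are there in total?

332

Piece length = gcd(690, 456, 570, 276).
690 = 2 × 3 × 5 × 23
456 = 2^3 × 3 × 19
570 = 2 × 3 × 5 × 19
276 = 2^2 × 3 × 23
gcd(690, 456, 570, 276) = 2 × 3 = 6.
Total pieces = 690/6 + 456/6 + 570/6 + 276/6 = 115 + 76 + 95 + 46 = 332.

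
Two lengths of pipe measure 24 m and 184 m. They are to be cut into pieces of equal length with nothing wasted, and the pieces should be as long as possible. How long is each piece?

By the Euclidean algorithm:
184 = 7 × 24 + 16
24 = 1 × 16 + 8
16 = 2 × 8 + 0
gcd(24, 184) = 8.

8 m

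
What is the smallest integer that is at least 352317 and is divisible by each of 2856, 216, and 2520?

The integer must be a common multiple of 2856, 216, and 2520, so a multiple of their LCM.
2856 = 2^3 × 3 × 7 × 17
216 = 2^3 × 3^3
2520 = 2^3 × 3^2 × 5 × 7
LCM(2856, 216, 2520) = 2^3 × 3^3 × 5 × 7 × 17 = 128520.
Smallest multiple of 128520 that is ≥ 352317: ⌈352317/128520⌉ × 128520 = 3 × 128520 = 385560.

385560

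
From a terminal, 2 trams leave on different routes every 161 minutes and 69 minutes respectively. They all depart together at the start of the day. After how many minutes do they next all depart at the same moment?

We need the least common multiple of the intervals.
161 = 7 × 23
69 = 3 × 23
LCM(161, 69) = 3 × 7 × 23 = 483.

483 minutes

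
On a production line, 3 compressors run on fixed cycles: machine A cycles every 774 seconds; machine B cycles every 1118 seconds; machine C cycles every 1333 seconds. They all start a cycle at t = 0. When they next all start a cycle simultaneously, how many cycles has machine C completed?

234 cycles

The first common completion time is the LCM of the periods.
774 = 2 × 3^2 × 43
1118 = 2 × 13 × 43
1333 = 31 × 43
LCM(774, 1118, 1333) = 2 × 3^2 × 13 × 31 × 43 = 311922.
Cycles for period 1333: 311922 / 1333 = 234.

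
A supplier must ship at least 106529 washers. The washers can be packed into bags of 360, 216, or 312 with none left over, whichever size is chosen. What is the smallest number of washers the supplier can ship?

112320

The number of washers must be a common multiple of 360, 216, and 312, so a multiple of their LCM.
360 = 2^3 × 3^2 × 5
216 = 2^3 × 3^3
312 = 2^3 × 3 × 13
LCM(360, 216, 312) = 2^3 × 3^3 × 5 × 13 = 14040.
Smallest multiple of 14040 that is ≥ 106529: ⌈106529/14040⌉ × 14040 = 8 × 14040 = 112320.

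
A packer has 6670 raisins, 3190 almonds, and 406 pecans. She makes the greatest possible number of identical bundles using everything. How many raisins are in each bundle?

115

Number of bundles = gcd(6670, 3190, 406).
6670 = 2 × 5 × 23 × 29
3190 = 2 × 5 × 11 × 29
406 = 2 × 7 × 29
gcd(6670, 3190, 406) = 2 × 29 = 58.
raisins per bundle = 6670 / 58 = 115.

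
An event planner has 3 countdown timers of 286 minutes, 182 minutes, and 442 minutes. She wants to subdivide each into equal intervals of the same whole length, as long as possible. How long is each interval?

The interval must divide each timer length; the longest such is the gcd.
286 = 2 × 11 × 13
182 = 2 × 7 × 13
442 = 2 × 13 × 17
gcd(286, 182, 442) = 2 × 13 = 26.

26 minutes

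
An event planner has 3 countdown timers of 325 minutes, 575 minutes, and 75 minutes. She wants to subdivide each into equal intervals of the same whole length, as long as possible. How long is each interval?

The interval must divide each timer length; the longest such is the gcd.
325 = 5^2 × 13
575 = 5^2 × 23
75 = 3 × 5^2
gcd(325, 575, 75) = 5^2 = 25.

25 minutes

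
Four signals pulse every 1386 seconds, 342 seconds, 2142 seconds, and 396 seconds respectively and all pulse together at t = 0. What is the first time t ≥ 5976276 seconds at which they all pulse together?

6267492 seconds

Joint pulses occur at multiples of LCM(1386, 342, 2142, 396).
1386 = 2 × 3^2 × 7 × 11
342 = 2 × 3^2 × 19
2142 = 2 × 3^2 × 7 × 17
396 = 2^2 × 3^2 × 11
LCM(1386, 342, 2142, 396) = 2^2 × 3^2 × 7 × 11 × 17 × 19 = 895356.
Smallest multiple of 895356 that is ≥ 5976276: ⌈5976276/895356⌉ × 895356 = 7 × 895356 = 6267492.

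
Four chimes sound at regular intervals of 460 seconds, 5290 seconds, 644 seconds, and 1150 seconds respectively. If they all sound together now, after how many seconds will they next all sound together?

370300 seconds

The first simultaneous occurrence is after LCM of the individual periods.
460 = 2^2 × 5 × 23
5290 = 2 × 5 × 23^2
644 = 2^2 × 7 × 23
1150 = 2 × 5^2 × 23
LCM(460, 5290, 644, 1150) = 2^2 × 5^2 × 7 × 23^2 = 370300.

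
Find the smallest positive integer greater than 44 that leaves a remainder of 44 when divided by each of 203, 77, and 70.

N − 44 must be a common multiple of 203, 77, and 70.
203 = 7 × 29
77 = 7 × 11
70 = 2 × 5 × 7
LCM(203, 77, 70) = 2 × 5 × 7 × 11 × 29 = 22330.
Smallest N > 44 is LCM + 44 = 22330 + 44 = 22374.

22374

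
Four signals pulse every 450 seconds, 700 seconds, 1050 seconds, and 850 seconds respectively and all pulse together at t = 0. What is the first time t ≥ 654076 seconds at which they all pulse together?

Joint pulses occur at multiples of LCM(450, 700, 1050, 850).
450 = 2 × 3^2 × 5^2
700 = 2^2 × 5^2 × 7
1050 = 2 × 3 × 5^2 × 7
850 = 2 × 5^2 × 17
LCM(450, 700, 1050, 850) = 2^2 × 3^2 × 5^2 × 7 × 17 = 107100.
Smallest multiple of 107100 that is ≥ 654076: ⌈654076/107100⌉ × 107100 = 7 × 107100 = 749700.

749700 seconds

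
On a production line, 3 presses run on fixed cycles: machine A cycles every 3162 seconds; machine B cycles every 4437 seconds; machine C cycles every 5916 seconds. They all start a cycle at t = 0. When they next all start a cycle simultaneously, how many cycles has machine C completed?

The first common completion time is the LCM of the periods.
3162 = 2 × 3 × 17 × 31
4437 = 3^2 × 17 × 29
5916 = 2^2 × 3 × 17 × 29
LCM(3162, 4437, 5916) = 2^2 × 3^2 × 17 × 29 × 31 = 550188.
Cycles for period 5916: 550188 / 5916 = 93.

93 cycles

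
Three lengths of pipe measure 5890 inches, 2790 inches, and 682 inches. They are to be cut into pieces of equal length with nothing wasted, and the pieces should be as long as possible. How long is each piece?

62 inches

Each piece length must divide every original length, so the longest possible is gcd(5890, 2790, 682).
5890 = 2 × 5 × 19 × 31
2790 = 2 × 3^2 × 5 × 31
682 = 2 × 11 × 31
gcd(5890, 2790, 682) = 2 × 31 = 62.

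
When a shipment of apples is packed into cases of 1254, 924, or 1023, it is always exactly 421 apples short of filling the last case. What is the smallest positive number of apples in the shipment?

Being 421 short of a full case of size k means N ≡ −421 (mod k), i.e. N + 421 is a multiple of each size.
1254 = 2 × 3 × 11 × 19
924 = 2^2 × 3 × 7 × 11
1023 = 3 × 11 × 31
LCM(1254, 924, 1023) = 2^2 × 3 × 7 × 11 × 19 × 31 = 544236.
Smallest positive N is 544236 − 421 = 543815.

543815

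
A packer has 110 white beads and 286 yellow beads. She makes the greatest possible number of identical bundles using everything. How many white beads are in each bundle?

Number of bundles = gcd(110, 286).
110 = 2 × 5 × 11
286 = 2 × 11 × 13
gcd(110, 286) = 2 × 11 = 22.
white beads per bundle = 110 / 22 = 5.

5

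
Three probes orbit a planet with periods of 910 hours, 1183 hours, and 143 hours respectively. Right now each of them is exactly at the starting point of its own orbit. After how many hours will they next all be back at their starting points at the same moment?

130130 hours

We need the least common multiple of the intervals.
910 = 2 × 5 × 7 × 13
1183 = 7 × 13^2
143 = 11 × 13
LCM(910, 1183, 143) = 2 × 5 × 7 × 11 × 13^2 = 130130.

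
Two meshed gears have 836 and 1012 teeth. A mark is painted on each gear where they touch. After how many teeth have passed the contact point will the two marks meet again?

We need the least common multiple of the intervals.
836 = 2^2 × 11 × 19
1012 = 2^2 × 11 × 23
LCM(836, 1012) = 2^2 × 11 × 19 × 23 = 19228.

19228 teeth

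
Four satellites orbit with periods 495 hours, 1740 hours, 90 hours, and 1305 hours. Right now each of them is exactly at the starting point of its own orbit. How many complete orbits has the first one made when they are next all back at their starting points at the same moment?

116 orbits

All finish a whole number of cycles simultaneously at t = LCM of the periods.
495 = 3^2 × 5 × 11
1740 = 2^2 × 3 × 5 × 29
90 = 2 × 3^2 × 5
1305 = 3^2 × 5 × 29
LCM(495, 1740, 90, 1305) = 2^2 × 3^2 × 5 × 11 × 29 = 57420.
Orbits for period 495: 57420 / 495 = 116.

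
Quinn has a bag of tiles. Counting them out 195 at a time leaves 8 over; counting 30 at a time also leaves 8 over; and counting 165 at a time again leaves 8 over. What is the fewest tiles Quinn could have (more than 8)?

4298

N − 8 must be a common multiple of 195, 30, and 165.
195 = 3 × 5 × 13
30 = 2 × 3 × 5
165 = 3 × 5 × 11
LCM(195, 30, 165) = 2 × 3 × 5 × 11 × 13 = 4290.
Smallest N > 8 is LCM + 8 = 4290 + 8 = 4298.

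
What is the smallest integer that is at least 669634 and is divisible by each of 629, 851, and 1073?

839086

The integer must be a common multiple of 629, 851, and 1073, so a multiple of their LCM.
629 = 17 × 37
851 = 23 × 37
1073 = 29 × 37
LCM(629, 851, 1073) = 17 × 23 × 29 × 37 = 419543.
Smallest multiple of 419543 that is ≥ 669634: ⌈669634/419543⌉ × 419543 = 2 × 419543 = 839086.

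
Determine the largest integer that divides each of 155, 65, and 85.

155 = 5 × 31
65 = 5 × 13
85 = 5 × 17
gcd(155, 65, 85) = 5.

5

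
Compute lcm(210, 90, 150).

3150

210 = 2 × 3 × 5 × 7
90 = 2 × 3^2 × 5
150 = 2 × 3 × 5^2
LCM(210, 90, 150) = 2 × 3^2 × 5^2 × 7 = 3150.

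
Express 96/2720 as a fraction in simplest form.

96 = 2^5 × 3
2720 = 2^5 × 5 × 17
gcd(96, 2720) = 2^5 = 32.
Divide numerator and denominator by 32: 96/2720 = 3/85.

3/85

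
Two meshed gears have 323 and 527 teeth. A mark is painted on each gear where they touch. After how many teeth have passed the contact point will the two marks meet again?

The first simultaneous occurrence is after LCM of the individual periods.
323 = 17 × 19
527 = 17 × 31
LCM(323, 527) = 17 × 19 × 31 = 10013.

10013 teeth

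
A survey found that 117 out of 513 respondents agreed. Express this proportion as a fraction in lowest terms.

13/57

117 = 3^2 × 13
513 = 3^3 × 19
gcd(117, 513) = 3^2 = 9.
Divide numerator and denominator by 9: 117/513 = 13/57.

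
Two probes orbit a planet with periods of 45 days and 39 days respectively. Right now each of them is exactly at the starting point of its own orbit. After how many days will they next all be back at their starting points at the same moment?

The first simultaneous occurrence is after LCM of the individual periods.
45 = 3^2 × 5
39 = 3 × 13
LCM(45, 39) = 3^2 × 5 × 13 = 585.

585 days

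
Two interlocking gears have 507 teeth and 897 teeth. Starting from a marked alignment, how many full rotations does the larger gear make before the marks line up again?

13 rotations

The first common completion time is the LCM of the periods.
507 = 3 × 13^2
897 = 3 × 13 × 23
LCM(507, 897) = 3 × 13^2 × 23 = 11661.
Rotations for period 897: 11661 / 897 = 13.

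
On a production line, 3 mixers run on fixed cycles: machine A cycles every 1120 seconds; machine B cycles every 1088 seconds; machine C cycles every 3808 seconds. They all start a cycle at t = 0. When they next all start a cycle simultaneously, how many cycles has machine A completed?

34 cycles

They are all back at their starting positions together after one LCM of the periods.
1120 = 2^5 × 5 × 7
1088 = 2^6 × 17
3808 = 2^5 × 7 × 17
LCM(1120, 1088, 3808) = 2^6 × 5 × 7 × 17 = 38080.
Cycles for period 1120: 38080 / 1120 = 34.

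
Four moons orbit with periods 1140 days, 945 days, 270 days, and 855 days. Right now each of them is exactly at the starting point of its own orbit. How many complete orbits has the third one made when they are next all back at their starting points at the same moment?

266 orbits

The first common completion time is the LCM of the periods.
1140 = 2^2 × 3 × 5 × 19
945 = 3^3 × 5 × 7
270 = 2 × 3^3 × 5
855 = 3^2 × 5 × 19
LCM(1140, 945, 270, 855) = 2^2 × 3^3 × 5 × 7 × 19 = 71820.
Orbits for period 270: 71820 / 270 = 266.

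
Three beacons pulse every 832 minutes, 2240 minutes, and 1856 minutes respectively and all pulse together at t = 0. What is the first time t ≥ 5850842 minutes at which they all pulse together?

Joint pulses occur at multiples of LCM(832, 2240, 1856).
832 = 2^6 × 13
2240 = 2^6 × 5 × 7
1856 = 2^6 × 29
LCM(832, 2240, 1856) = 2^6 × 5 × 7 × 13 × 29 = 844480.
Smallest multiple of 844480 that is ≥ 5850842: ⌈5850842/844480⌉ × 844480 = 7 × 844480 = 5911360.

5911360 minutes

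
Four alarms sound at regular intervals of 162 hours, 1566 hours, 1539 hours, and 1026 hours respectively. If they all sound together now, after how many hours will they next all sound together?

The first simultaneous occurrence is after LCM of the individual periods.
162 = 2 × 3^4
1566 = 2 × 3^3 × 29
1539 = 3^4 × 19
1026 = 2 × 3^3 × 19
LCM(162, 1566, 1539, 1026) = 2 × 3^4 × 19 × 29 = 89262.

89262 hours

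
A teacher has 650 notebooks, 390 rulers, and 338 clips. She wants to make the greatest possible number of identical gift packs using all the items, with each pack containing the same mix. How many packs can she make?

26 packs

The pack count must divide each quantity, so the greatest is gcd(650, 390, 338).
650 = 2 × 5^2 × 13
390 = 2 × 3 × 5 × 13
338 = 2 × 13^2
gcd(650, 390, 338) = 2 × 13 = 26.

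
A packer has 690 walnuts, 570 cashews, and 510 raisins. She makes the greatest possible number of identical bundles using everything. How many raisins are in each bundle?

17

Number of bundles = gcd(690, 570, 510).
690 = 2 × 3 × 5 × 23
570 = 2 × 3 × 5 × 19
510 = 2 × 3 × 5 × 17
gcd(690, 570, 510) = 2 × 3 × 5 = 30.
raisins per bundle = 510 / 30 = 17.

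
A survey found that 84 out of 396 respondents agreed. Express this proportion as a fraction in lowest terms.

7/33

84 = 2^2 × 3 × 7
396 = 2^2 × 3^2 × 11
gcd(84, 396) = 2^2 × 3 = 12.
Divide numerator and denominator by 12: 84/396 = 7/33.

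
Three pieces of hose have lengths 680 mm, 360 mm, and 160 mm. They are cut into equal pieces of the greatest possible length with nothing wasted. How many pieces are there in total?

30

Piece length = gcd(680, 360, 160).
680 = 2^3 × 5 × 17
360 = 2^3 × 3^2 × 5
160 = 2^5 × 5
gcd(680, 360, 160) = 2^3 × 5 = 40.
Total pieces = 680/40 + 360/40 + 160/40 = 17 + 9 + 4 = 30.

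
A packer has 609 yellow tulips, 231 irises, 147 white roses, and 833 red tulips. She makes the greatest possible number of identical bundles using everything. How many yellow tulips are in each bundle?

Number of bundles = gcd(609, 231, 147, 833).
609 = 3 × 7 × 29
231 = 3 × 7 × 11
147 = 3 × 7^2
833 = 7^2 × 17
gcd(609, 231, 147, 833) = 7.
yellow tulips per bundle = 609 / 7 = 87.

87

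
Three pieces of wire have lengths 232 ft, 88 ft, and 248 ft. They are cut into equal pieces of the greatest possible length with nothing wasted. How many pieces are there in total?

71

Piece length = gcd(232, 88, 248).
232 = 2^3 × 29
88 = 2^3 × 11
248 = 2^3 × 31
gcd(232, 88, 248) = 2^3 = 8.
Total pieces = 232/8 + 88/8 + 248/8 = 29 + 11 + 31 = 71.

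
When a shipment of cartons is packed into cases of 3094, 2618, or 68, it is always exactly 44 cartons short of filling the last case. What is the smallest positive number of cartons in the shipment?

Being 44 short of a full case of size k means N ≡ −44 (mod k), i.e. N + 44 is a multiple of each size.
3094 = 2 × 7 × 13 × 17
2618 = 2 × 7 × 11 × 17
68 = 2^2 × 17
LCM(3094, 2618, 68) = 2^2 × 7 × 11 × 13 × 17 = 68068.
Smallest positive N is 68068 − 44 = 68024.

68024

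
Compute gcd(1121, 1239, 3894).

59

1121 = 19 × 59
1239 = 3 × 7 × 59
3894 = 2 × 3 × 11 × 59
gcd(1121, 1239, 3894) = 59.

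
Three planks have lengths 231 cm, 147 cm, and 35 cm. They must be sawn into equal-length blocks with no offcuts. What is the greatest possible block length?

7 cm

The block length must divide every plank, so the greatest is gcd(231, 147, 35).
231 = 3 × 7 × 11
147 = 3 × 7^2
35 = 5 × 7
gcd(231, 147, 35) = 7.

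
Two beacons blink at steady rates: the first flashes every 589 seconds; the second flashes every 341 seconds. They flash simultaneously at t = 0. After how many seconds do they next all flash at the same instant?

6479 seconds

The first simultaneous occurrence is after LCM of the individual periods.
589 = 19 × 31
341 = 11 × 31
LCM(589, 341) = 11 × 19 × 31 = 6479.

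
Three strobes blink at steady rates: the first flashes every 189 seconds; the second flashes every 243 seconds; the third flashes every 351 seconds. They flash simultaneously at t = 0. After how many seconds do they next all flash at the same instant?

The first simultaneous occurrence is after LCM of the individual periods.
189 = 3^3 × 7
243 = 3^5
351 = 3^3 × 13
LCM(189, 243, 351) = 3^5 × 7 × 13 = 22113.

22113 seconds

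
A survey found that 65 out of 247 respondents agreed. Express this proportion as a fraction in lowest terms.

5/19

65 = 5 × 13
247 = 13 × 19
gcd(65, 247) = 13.
Divide numerator and denominator by 13: 65/247 = 5/19.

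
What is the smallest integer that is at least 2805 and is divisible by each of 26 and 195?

3120

The integer must be a common multiple of 26 and 195, so a multiple of their LCM.
26 = 2 × 13
195 = 3 × 5 × 13
LCM(26, 195) = 2 × 3 × 5 × 13 = 390.
Smallest multiple of 390 that is ≥ 2805: ⌈2805/390⌉ × 390 = 8 × 390 = 3120.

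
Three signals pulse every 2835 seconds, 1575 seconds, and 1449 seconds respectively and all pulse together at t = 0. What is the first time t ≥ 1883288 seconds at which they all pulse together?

1956150 seconds

Joint pulses occur at multiples of LCM(2835, 1575, 1449).
2835 = 3^4 × 5 × 7
1575 = 3^2 × 5^2 × 7
1449 = 3^2 × 7 × 23
LCM(2835, 1575, 1449) = 3^4 × 5^2 × 7 × 23 = 326025.
Smallest multiple of 326025 that is ≥ 1883288: ⌈1883288/326025⌉ × 326025 = 6 × 326025 = 1956150.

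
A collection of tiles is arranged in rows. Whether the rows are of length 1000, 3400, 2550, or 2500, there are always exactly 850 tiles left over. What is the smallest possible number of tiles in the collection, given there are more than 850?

N − 850 must be a common multiple of 1000, 3400, 2550, and 2500.
1000 = 2^3 × 5^3
3400 = 2^3 × 5^2 × 17
2550 = 2 × 3 × 5^2 × 17
2500 = 2^2 × 5^4
LCM(1000, 3400, 2550, 2500) = 2^3 × 3 × 5^4 × 17 = 255000.
Smallest N > 850 is LCM + 850 = 255000 + 850 = 255850.

255850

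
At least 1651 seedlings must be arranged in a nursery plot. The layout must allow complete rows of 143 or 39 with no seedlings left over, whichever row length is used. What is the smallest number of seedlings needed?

1716

The number of seedlings must be a common multiple of 143 and 39, so a multiple of their LCM.
143 = 11 × 13
39 = 3 × 13
LCM(143, 39) = 3 × 11 × 13 = 429.
Smallest multiple of 429 that is ≥ 1651: ⌈1651/429⌉ × 429 = 4 × 429 = 1716.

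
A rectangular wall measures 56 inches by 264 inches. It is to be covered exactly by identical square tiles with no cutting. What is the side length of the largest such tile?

The tile side must divide both 56 and 264, so the largest is their gcd.
56 = 2^3 × 7
264 = 2^3 × 3 × 11
gcd(56, 264) = 2^3 = 8.

8 inches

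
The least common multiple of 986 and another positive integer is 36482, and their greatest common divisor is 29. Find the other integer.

gcd × lcm = product of the two integers, so the other integer is (29 × 36482) / 986 = 1073.

1073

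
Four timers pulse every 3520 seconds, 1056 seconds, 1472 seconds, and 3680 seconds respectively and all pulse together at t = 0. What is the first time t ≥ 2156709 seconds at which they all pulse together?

Joint pulses occur at multiples of LCM(3520, 1056, 1472, 3680).
3520 = 2^6 × 5 × 11
1056 = 2^5 × 3 × 11
1472 = 2^6 × 23
3680 = 2^5 × 5 × 23
LCM(3520, 1056, 1472, 3680) = 2^6 × 3 × 5 × 11 × 23 = 242880.
Smallest multiple of 242880 that is ≥ 2156709: ⌈2156709/242880⌉ × 242880 = 9 × 242880 = 2185920.

2185920 seconds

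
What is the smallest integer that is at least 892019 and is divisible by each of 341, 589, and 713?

The integer must be a common multiple of 341, 589, and 713, so a multiple of their LCM.
341 = 11 × 31
589 = 19 × 31
713 = 23 × 31
LCM(341, 589, 713) = 11 × 19 × 23 × 31 = 149017.
Smallest multiple of 149017 that is ≥ 892019: ⌈892019/149017⌉ × 149017 = 6 × 149017 = 894102.

894102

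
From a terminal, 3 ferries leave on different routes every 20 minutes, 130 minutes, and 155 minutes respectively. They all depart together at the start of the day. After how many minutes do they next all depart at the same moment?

They coincide at every common multiple of the periods; the first is the LCM.
20 = 2^2 × 5
130 = 2 × 5 × 13
155 = 5 × 31
LCM(20, 130, 155) = 2^2 × 5 × 13 × 31 = 8060.

8060 minutes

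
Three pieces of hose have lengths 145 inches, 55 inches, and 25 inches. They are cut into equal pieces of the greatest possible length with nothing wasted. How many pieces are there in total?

45

Piece length = gcd(145, 55, 25).
145 = 5 × 29
55 = 5 × 11
25 = 5^2
gcd(145, 55, 25) = 5.
Total pieces = 145/5 + 55/5 + 25/5 = 29 + 11 + 5 = 45.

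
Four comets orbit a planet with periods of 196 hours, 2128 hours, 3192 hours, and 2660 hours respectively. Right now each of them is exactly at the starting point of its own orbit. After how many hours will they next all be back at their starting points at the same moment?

223440 hours

They coincide at every common multiple of the periods; the first is the LCM.
196 = 2^2 × 7^2
2128 = 2^4 × 7 × 19
3192 = 2^3 × 3 × 7 × 19
2660 = 2^2 × 5 × 7 × 19
LCM(196, 2128, 3192, 2660) = 2^4 × 3 × 5 × 7^2 × 19 = 223440.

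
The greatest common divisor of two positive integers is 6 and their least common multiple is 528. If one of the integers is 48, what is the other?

66

For two integers, gcd × lcm = product, so the other is (6 × 528) / 48 = 3168 / 48 = 66.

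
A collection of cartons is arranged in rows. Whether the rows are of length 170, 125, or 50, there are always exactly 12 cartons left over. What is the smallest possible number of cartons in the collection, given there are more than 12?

4262

N − 12 must be a common multiple of 170, 125, and 50.
170 = 2 × 5 × 17
125 = 5^3
50 = 2 × 5^2
LCM(170, 125, 50) = 2 × 5^3 × 17 = 4250.
Smallest N > 12 is LCM + 12 = 4250 + 12 = 4262.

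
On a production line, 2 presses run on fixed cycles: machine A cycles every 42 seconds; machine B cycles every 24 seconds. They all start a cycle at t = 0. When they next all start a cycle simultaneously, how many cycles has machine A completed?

The first common completion time is the LCM of the periods.
42 = 2 × 3 × 7
24 = 2^3 × 3
LCM(42, 24) = 2^3 × 3 × 7 = 168.
Cycles for period 42: 168 / 42 = 4.

4 cycles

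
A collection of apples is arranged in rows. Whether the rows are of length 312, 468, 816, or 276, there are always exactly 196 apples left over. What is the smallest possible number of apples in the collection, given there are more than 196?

732148

N − 196 must be a common multiple of 312, 468, 816, and 276.
312 = 2^3 × 3 × 13
468 = 2^2 × 3^2 × 13
816 = 2^4 × 3 × 17
276 = 2^2 × 3 × 23
LCM(312, 468, 816, 276) = 2^4 × 3^2 × 13 × 17 × 23 = 731952.
Smallest N > 196 is LCM + 196 = 731952 + 196 = 732148.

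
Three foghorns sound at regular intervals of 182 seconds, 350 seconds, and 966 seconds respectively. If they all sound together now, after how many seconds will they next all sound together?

313950 seconds

They coincide at every common multiple of the periods; the first is the LCM.
182 = 2 × 7 × 13
350 = 2 × 5^2 × 7
966 = 2 × 3 × 7 × 23
LCM(182, 350, 966) = 2 × 3 × 5^2 × 7 × 13 × 23 = 313950.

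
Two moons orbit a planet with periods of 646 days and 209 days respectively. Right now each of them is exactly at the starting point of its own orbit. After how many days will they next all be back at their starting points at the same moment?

We need the least common multiple of the intervals.
646 = 2 × 17 × 19
209 = 11 × 19
LCM(646, 209) = 2 × 11 × 17 × 19 = 7106.

7106 days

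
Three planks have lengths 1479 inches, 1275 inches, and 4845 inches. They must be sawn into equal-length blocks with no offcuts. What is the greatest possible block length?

This is the greatest common divisor of 1479, 1275, and 4845.
1479 = 3 × 17 × 29
1275 = 3 × 5^2 × 17
4845 = 3 × 5 × 17 × 19
gcd(1479, 1275, 4845) = 3 × 17 = 51.

51 inches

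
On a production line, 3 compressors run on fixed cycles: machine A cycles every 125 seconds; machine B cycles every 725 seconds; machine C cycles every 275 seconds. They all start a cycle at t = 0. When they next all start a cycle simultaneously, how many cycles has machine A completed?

The first common completion time is the LCM of the periods.
125 = 5^3
725 = 5^2 × 29
275 = 5^2 × 11
LCM(125, 725, 275) = 5^3 × 11 × 29 = 39875.
Cycles for period 125: 39875 / 125 = 319.

319 cycles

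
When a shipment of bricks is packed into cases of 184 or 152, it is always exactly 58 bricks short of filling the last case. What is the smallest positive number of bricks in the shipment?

Being 58 short of a full case of size k means N ≡ −58 (mod k), i.e. N + 58 is a multiple of each size.
184 = 2^3 × 23
152 = 2^3 × 19
LCM(184, 152) = 2^3 × 19 × 23 = 3496.
Smallest positive N is 3496 − 58 = 3438.

3438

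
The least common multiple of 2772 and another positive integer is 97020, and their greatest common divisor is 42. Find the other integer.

1470

gcd × lcm = product of the two integers, so the other integer is (42 × 97020) / 2772 = 1470.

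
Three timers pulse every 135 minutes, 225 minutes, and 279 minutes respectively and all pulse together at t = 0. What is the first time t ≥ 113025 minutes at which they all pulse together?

Joint pulses occur at multiples of LCM(135, 225, 279).
135 = 3^3 × 5
225 = 3^2 × 5^2
279 = 3^2 × 31
LCM(135, 225, 279) = 3^3 × 5^2 × 31 = 20925.
Smallest multiple of 20925 that is ≥ 113025: ⌈113025/20925⌉ × 20925 = 6 × 20925 = 125550.

125550 minutes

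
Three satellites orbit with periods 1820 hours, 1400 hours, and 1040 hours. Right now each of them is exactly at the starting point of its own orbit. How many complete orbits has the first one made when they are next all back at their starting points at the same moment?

20 orbits

They are all back at their starting positions together after one LCM of the periods.
1820 = 2^2 × 5 × 7 × 13
1400 = 2^3 × 5^2 × 7
1040 = 2^4 × 5 × 13
LCM(1820, 1400, 1040) = 2^4 × 5^2 × 7 × 13 = 36400.
Orbits for period 1820: 36400 / 1820 = 20.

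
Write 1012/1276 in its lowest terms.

23/29

1012 = 2^2 × 11 × 23
1276 = 2^2 × 11 × 29
gcd(1012, 1276) = 2^2 × 11 = 44.
Divide numerator and denominator by 44: 1012/1276 = 23/29.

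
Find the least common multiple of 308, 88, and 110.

308 = 2^2 × 7 × 11
88 = 2^3 × 11
110 = 2 × 5 × 11
LCM(308, 88, 110) = 2^3 × 5 × 7 × 11 = 3080.

3080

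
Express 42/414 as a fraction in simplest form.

42 = 2 × 3 × 7
414 = 2 × 3^2 × 23
gcd(42, 414) = 2 × 3 = 6.
Divide numerator and denominator by 6: 42/414 = 7/69.

7/69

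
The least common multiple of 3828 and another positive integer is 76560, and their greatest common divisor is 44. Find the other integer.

880

gcd × lcm = product of the two integers, so the other integer is (44 × 76560) / 3828 = 880.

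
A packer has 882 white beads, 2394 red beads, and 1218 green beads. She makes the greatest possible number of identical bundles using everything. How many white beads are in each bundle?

Number of bundles = gcd(882, 2394, 1218).
882 = 2 × 3^2 × 7^2
2394 = 2 × 3^2 × 7 × 19
1218 = 2 × 3 × 7 × 29
gcd(882, 2394, 1218) = 2 × 3 × 7 = 42.
white beads per bundle = 882 / 42 = 21.

21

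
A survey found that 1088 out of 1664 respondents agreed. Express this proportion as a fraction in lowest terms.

17/26

1088 = 2^6 × 17
1664 = 2^7 × 13
gcd(1088, 1664) = 2^6 = 64.
Divide numerator and denominator by 64: 1088/1664 = 17/26.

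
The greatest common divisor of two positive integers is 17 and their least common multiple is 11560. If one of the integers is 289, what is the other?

680

For two integers, gcd × lcm = product, so the other is (17 × 11560) / 289 = 196520 / 289 = 680.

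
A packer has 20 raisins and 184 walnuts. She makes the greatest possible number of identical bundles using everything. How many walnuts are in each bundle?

46

Number of bundles = gcd(20, 184).
20 = 2^2 × 5
184 = 2^3 × 23
gcd(20, 184) = 2^2 = 4.
walnuts per bundle = 184 / 4 = 46.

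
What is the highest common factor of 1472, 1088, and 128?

64

1472 = 2^6 × 23
1088 = 2^6 × 17
128 = 2^7
gcd(1472, 1088, 128) = 2^6 = 64.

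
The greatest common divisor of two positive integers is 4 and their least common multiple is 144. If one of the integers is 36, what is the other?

For two integers, gcd × lcm = product, so the other is (4 × 144) / 36 = 576 / 36 = 16.

16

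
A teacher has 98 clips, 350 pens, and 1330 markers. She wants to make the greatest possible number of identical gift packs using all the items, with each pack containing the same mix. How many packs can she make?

The pack count must divide each quantity, so the greatest is gcd(98, 350, 1330).
98 = 2 × 7^2
350 = 2 × 5^2 × 7
1330 = 2 × 5 × 7 × 19
gcd(98, 350, 1330) = 2 × 7 = 14.

14 packs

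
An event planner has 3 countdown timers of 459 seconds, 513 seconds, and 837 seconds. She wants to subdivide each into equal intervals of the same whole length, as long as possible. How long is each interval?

The interval must divide each timer length; the longest such is the gcd.
459 = 3^3 × 17
513 = 3^3 × 19
837 = 3^3 × 31
gcd(459, 513, 837) = 3^3 = 27.

27 seconds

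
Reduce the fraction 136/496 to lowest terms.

136 = 2^3 × 17
496 = 2^4 × 31
gcd(136, 496) = 2^3 = 8.
Divide numerator and denominator by 8: 136/496 = 17/62.

17/62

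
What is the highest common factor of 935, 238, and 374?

935 = 5 × 11 × 17
238 = 2 × 7 × 17
374 = 2 × 11 × 17
gcd(935, 238, 374) = 17.

17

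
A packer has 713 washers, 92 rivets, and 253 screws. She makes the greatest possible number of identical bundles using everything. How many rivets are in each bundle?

Number of bundles = gcd(713, 92, 253).
713 = 23 × 31
92 = 2^2 × 23
253 = 11 × 23
gcd(713, 92, 253) = 23.
rivets per bundle = 92 / 23 = 4.

4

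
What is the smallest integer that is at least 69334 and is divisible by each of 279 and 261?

The integer must be a common multiple of 279 and 261, so a multiple of their LCM.
279 = 3^2 × 31
261 = 3^2 × 29
LCM(279, 261) = 3^2 × 29 × 31 = 8091.
Smallest multiple of 8091 that is ≥ 69334: ⌈69334/8091⌉ × 8091 = 9 × 8091 = 72819.

72819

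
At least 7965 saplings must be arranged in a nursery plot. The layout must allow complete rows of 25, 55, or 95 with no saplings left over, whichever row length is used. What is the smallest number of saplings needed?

10450

The number of saplings must be a common multiple of 25, 55, and 95, so a multiple of their LCM.
25 = 5^2
55 = 5 × 11
95 = 5 × 19
LCM(25, 55, 95) = 5^2 × 11 × 19 = 5225.
Smallest multiple of 5225 that is ≥ 7965: ⌈7965/5225⌉ × 5225 = 2 × 5225 = 10450.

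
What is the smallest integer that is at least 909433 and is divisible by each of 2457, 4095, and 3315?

1044225

The integer must be a common multiple of 2457, 4095, and 3315, so a multiple of their LCM.
2457 = 3^3 × 7 × 13
4095 = 3^2 × 5 × 7 × 13
3315 = 3 × 5 × 13 × 17
LCM(2457, 4095, 3315) = 3^3 × 5 × 7 × 13 × 17 = 208845.
Smallest multiple of 208845 that is ≥ 909433: ⌈909433/208845⌉ × 208845 = 5 × 208845 = 1044225.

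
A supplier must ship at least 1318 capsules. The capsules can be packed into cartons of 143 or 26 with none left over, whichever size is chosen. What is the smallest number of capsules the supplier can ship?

1430

The number of capsules must be a common multiple of 143 and 26, so a multiple of their LCM.
143 = 11 × 13
26 = 2 × 13
LCM(143, 26) = 2 × 11 × 13 = 286.
Smallest multiple of 286 that is ≥ 1318: ⌈1318/286⌉ × 286 = 5 × 286 = 1430.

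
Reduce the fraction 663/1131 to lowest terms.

663 = 3 × 13 × 17
1131 = 3 × 13 × 29
gcd(663, 1131) = 3 × 13 = 39.
Divide numerator and denominator by 39: 663/1131 = 17/29.

17/29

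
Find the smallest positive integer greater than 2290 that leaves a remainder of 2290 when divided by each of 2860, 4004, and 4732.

262550

N − 2290 must be a common multiple of 2860, 4004, and 4732.
2860 = 2^2 × 5 × 11 × 13
4004 = 2^2 × 7 × 11 × 13
4732 = 2^2 × 7 × 13^2
LCM(2860, 4004, 4732) = 2^2 × 5 × 7 × 11 × 13^2 = 260260.
Smallest N > 2290 is LCM + 2290 = 260260 + 2290 = 262550.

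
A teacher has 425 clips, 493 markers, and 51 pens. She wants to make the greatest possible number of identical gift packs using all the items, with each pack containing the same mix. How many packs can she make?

The pack count must divide each quantity, so the greatest is gcd(425, 493, 51).
425 = 5^2 × 17
493 = 17 × 29
51 = 3 × 17
gcd(425, 493, 51) = 17.

17 packs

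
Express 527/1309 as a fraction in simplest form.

31/77

527 = 17 × 31
1309 = 7 × 11 × 17
gcd(527, 1309) = 17.
Divide numerator and denominator by 17: 527/1309 = 31/77.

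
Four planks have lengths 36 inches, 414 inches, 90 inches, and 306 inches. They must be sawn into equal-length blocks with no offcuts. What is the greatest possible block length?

The block length must divide every plank, so the greatest is gcd(36, 414, 90, 306).
36 = 2^2 × 3^2
414 = 2 × 3^2 × 23
90 = 2 × 3^2 × 5
306 = 2 × 3^2 × 17
gcd(36, 414, 90, 306) = 2 × 3^2 = 18.

18 inches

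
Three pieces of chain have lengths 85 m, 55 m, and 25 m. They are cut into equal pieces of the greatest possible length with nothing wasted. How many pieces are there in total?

Piece length = gcd(85, 55, 25).
85 = 5 × 17
55 = 5 × 11
25 = 5^2
gcd(85, 55, 25) = 5.
Total pieces = 85/5 + 55/5 + 25/5 = 17 + 11 + 5 = 33.

33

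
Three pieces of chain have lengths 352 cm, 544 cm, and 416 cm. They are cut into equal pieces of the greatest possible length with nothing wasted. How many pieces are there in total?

Piece length = gcd(352, 544, 416).
352 = 2^5 × 11
544 = 2^5 × 17
416 = 2^5 × 13
gcd(352, 544, 416) = 2^5 = 32.
Total pieces = 352/32 + 544/32 + 416/32 = 11 + 17 + 13 = 41.

41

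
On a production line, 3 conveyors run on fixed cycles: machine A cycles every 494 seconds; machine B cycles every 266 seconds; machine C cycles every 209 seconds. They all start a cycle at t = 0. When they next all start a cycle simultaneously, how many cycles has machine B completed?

143 cycles

The first common completion time is the LCM of the periods.
494 = 2 × 13 × 19
266 = 2 × 7 × 19
209 = 11 × 19
LCM(494, 266, 209) = 2 × 7 × 11 × 13 × 19 = 38038.
Cycles for period 266: 38038 / 266 = 143.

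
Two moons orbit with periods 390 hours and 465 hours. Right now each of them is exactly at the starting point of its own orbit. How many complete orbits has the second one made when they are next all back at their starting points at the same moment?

26 orbits

The first common completion time is the LCM of the periods.
390 = 2 × 3 × 5 × 13
465 = 3 × 5 × 31
LCM(390, 465) = 2 × 3 × 5 × 13 × 31 = 12090.
Orbits for period 465: 12090 / 465 = 26.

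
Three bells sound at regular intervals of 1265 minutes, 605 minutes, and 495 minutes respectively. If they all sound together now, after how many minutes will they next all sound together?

125235 minutes

We need the least common multiple of the intervals.
1265 = 5 × 11 × 23
605 = 5 × 11^2
495 = 3^2 × 5 × 11
LCM(1265, 605, 495) = 3^2 × 5 × 11^2 × 23 = 125235.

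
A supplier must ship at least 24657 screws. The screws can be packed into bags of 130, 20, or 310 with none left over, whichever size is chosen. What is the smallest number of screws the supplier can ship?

The number of screws must be a common multiple of 130, 20, and 310, so a multiple of their LCM.
130 = 2 × 5 × 13
20 = 2^2 × 5
310 = 2 × 5 × 31
LCM(130, 20, 310) = 2^2 × 5 × 13 × 31 = 8060.
Smallest multiple of 8060 that is ≥ 24657: ⌈24657/8060⌉ × 8060 = 4 × 8060 = 32240.

32240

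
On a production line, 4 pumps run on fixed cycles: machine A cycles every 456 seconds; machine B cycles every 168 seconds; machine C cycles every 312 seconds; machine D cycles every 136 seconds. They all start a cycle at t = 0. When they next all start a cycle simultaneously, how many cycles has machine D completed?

They are all back at their starting positions together after one LCM of the periods.
456 = 2^3 × 3 × 19
168 = 2^3 × 3 × 7
312 = 2^3 × 3 × 13
136 = 2^3 × 17
LCM(456, 168, 312, 136) = 2^3 × 3 × 7 × 13 × 17 × 19 = 705432.
Cycles for period 136: 705432 / 136 = 5187.

5187 cycles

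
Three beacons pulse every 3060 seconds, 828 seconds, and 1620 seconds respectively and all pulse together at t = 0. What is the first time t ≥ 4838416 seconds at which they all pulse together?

Joint pulses occur at multiples of LCM(3060, 828, 1620).
3060 = 2^2 × 3^2 × 5 × 17
828 = 2^2 × 3^2 × 23
1620 = 2^2 × 3^4 × 5
LCM(3060, 828, 1620) = 2^2 × 3^4 × 5 × 17 × 23 = 633420.
Smallest multiple of 633420 that is ≥ 4838416: ⌈4838416/633420⌉ × 633420 = 8 × 633420 = 5067360.

5067360 seconds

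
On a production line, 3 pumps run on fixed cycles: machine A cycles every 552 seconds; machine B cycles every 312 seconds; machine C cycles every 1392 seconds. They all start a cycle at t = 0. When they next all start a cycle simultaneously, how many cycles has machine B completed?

All finish a whole number of cycles simultaneously at t = LCM of the periods.
552 = 2^3 × 3 × 23
312 = 2^3 × 3 × 13
1392 = 2^4 × 3 × 29
LCM(552, 312, 1392) = 2^4 × 3 × 13 × 23 × 29 = 416208.
Cycles for period 312: 416208 / 312 = 1334.

1334 cycles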